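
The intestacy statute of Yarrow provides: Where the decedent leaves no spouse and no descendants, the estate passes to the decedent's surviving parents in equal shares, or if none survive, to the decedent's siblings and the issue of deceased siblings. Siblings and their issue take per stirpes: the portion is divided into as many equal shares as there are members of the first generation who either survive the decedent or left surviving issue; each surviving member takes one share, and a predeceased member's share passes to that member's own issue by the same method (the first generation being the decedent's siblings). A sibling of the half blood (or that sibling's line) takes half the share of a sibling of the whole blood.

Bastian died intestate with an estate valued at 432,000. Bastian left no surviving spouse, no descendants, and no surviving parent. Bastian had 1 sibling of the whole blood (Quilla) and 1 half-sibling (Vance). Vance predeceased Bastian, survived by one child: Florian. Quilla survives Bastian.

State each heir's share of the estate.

Quilla: 288,000; Florian: 144,000

The entire 432,000 passes to the siblings and their issue.
Counting each half-blood sibling's line as half a unit, there are 3/2 units in 432,000, so one unit is 288,000. Whole-blood lines (Quilla) take 288,000 each; half-blood lines (Vance) take 144,000 each.
Vance's share (144,000) passes entirely to Florian.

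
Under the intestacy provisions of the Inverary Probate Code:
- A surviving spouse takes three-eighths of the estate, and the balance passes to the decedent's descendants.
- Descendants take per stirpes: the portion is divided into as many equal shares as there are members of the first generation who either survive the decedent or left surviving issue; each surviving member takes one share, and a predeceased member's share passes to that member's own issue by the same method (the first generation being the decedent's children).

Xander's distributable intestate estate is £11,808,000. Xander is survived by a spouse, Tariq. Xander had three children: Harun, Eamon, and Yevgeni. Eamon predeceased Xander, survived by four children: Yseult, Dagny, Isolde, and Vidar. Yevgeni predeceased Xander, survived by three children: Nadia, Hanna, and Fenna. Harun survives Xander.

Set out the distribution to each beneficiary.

Tariq: £4,428,000; Harun: £2,460,000; Yseult: £615,000; Dagny: £615,000; Isolde: £615,000; Vidar: £615,000; Nadia: £820,000; Hanna: £820,000; Fenna: £820,000

Tariq takes three-eighths of £11,808,000 = £4,428,000. The remaining £7,380,000 passes to the descendants.
The descendants' portion (£7,380,000) is divided into 3 shares of £2,460,000: Harun takes £2,460,000; Eamon's £2,460,000 share passes to Eamon's issue; Yevgeni's £2,460,000 share passes to Yevgeni's issue.
Eamon's share (£2,460,000) is divided into 4 shares of £615,000: Yseult, Dagny, Isolde, and Vidar each take £615,000.
Yevgeni's share (£2,460,000) is divided into 3 shares of £820,000: Nadia, Hanna, and Fenna each take £820,000.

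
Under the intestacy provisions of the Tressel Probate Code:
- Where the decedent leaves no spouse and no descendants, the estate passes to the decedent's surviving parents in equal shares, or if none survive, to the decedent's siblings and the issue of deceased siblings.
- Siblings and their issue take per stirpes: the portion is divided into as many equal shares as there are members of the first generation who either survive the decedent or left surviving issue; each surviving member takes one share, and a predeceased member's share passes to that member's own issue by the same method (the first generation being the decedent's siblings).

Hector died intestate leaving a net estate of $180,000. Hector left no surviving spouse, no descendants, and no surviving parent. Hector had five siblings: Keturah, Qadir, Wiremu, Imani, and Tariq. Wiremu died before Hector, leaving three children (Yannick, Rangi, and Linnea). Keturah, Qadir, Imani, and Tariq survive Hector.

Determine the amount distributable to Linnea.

Linnea receives $12,000.

The entire $180,000 passes to the siblings and their issue.
That amount ($180,000) is divided into 5 shares of $36,000: Keturah, Qadir, Imani, and Tariq each take $36,000; Wiremu's $36,000 share passes to Wiremu's issue.
Wiremu's share ($36,000) is divided into 3 shares of $12,000: Yannick, Rangi, and Linnea each take $12,000.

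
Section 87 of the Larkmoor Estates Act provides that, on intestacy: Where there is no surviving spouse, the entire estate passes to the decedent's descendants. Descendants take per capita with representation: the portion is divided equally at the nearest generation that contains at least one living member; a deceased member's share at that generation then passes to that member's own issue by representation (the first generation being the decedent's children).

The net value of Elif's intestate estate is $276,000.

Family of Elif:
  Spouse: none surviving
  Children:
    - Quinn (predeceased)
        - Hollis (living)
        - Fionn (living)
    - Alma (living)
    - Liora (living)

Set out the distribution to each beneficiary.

The entire $276,000 passes to the descendants.
That amount ($276,000) is divided into 3 shares of $92,000: Alma and Liora each take $92,000; Quinn's $92,000 share passes to Quinn's issue.
Quinn's share ($92,000) is divided into 2 shares of $46,000: Hollis and Fionn each take $46,000.

Hollis: $46,000; Fionn: $46,000; Alma: $92,000; Liora: $92,000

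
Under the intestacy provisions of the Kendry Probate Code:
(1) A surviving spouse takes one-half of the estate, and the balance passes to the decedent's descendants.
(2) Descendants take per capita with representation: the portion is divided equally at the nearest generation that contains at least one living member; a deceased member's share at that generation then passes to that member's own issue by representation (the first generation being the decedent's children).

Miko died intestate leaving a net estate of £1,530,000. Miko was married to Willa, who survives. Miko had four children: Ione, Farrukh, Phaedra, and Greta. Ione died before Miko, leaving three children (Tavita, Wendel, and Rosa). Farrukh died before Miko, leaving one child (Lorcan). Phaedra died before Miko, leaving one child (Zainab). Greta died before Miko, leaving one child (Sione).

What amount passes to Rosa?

Willa takes one-half of £1,530,000 = £765,000. The remaining £765,000 passes to the descendants.
No child survives, so the initial division is made at the grandchildren's generation.
The descendants' portion (£765,000) is divided into 6 shares of £127,500: Tavita, Wendel, Rosa, Lorcan, Zainab, and Sione each take £127,500.

Rosa receives £127,500.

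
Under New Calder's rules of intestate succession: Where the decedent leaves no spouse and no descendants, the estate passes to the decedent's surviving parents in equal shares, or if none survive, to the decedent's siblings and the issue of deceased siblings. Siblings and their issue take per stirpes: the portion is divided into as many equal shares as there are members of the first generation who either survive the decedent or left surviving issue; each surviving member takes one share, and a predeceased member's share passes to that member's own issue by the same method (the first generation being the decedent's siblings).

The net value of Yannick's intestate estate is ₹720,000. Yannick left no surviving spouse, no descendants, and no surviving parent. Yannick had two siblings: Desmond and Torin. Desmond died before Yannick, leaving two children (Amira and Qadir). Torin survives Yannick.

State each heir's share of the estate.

The entire ₹720,000 passes to the siblings and their issue.
That amount (₹720,000) is divided into 2 shares of ₹360,000: Torin takes ₹360,000; Desmond's ₹360,000 share passes to Desmond's issue.
Desmond's share (₹360,000) is divided into 2 shares of ₹180,000: Amira and Qadir each take ₹180,000.

Amira: ₹180,000; Qadir: ₹180,000; Torin: ₹360,000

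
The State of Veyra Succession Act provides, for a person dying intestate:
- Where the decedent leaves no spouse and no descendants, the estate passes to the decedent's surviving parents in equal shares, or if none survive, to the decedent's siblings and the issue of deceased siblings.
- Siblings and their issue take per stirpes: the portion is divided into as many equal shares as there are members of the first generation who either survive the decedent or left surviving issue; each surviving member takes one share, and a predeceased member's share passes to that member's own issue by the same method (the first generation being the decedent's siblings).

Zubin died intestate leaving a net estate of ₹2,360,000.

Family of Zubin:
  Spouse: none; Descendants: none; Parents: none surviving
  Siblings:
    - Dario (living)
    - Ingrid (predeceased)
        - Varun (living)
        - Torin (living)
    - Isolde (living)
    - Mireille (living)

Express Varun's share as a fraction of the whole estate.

Varun receives 1/8 of the estate.

The entire ₹2,360,000 passes to the siblings and their issue.
That amount (₹2,360,000) is divided into 4 shares of ₹590,000: Dario, Isolde, and Mireille each take ₹590,000; Ingrid's ₹590,000 share passes to Ingrid's issue.
Ingrid's share (₹590,000) is divided into 2 shares of ₹295,000: Varun and Torin each take ₹295,000.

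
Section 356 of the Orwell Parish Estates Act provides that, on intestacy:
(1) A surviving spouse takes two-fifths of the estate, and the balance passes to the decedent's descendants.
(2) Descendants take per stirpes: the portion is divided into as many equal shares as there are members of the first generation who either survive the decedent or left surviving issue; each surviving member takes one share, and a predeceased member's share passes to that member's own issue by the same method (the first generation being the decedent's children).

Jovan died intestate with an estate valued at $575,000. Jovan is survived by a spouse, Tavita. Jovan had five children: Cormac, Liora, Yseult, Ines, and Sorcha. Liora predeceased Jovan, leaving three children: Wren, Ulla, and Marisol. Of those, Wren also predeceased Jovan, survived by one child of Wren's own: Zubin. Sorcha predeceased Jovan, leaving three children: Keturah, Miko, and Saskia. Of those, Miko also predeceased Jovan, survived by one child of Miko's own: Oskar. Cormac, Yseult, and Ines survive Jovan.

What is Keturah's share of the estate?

Tavita takes two-fifths of $575,000 = $230,000. The remaining $345,000 passes to the descendants.
The descendants' portion ($345,000) is divided into 5 shares of $69,000: Cormac, Yseult, and Ines each take $69,000; Liora's $69,000 share passes to Liora's issue; Sorcha's $69,000 share passes to Sorcha's issue.
Liora's share ($69,000) is divided into 3 shares of $23,000: Ulla and Marisol each take $23,000; Wren's $23,000 share passes to Wren's issue.
Wren's share ($23,000) passes entirely to Zubin.
Sorcha's share ($69,000) is divided into 3 shares of $23,000: Keturah and Saskia each take $23,000; Miko's $23,000 share passes to Miko's issue.
Miko's share ($23,000) passes entirely to Oskar.

Keturah receives $23,000.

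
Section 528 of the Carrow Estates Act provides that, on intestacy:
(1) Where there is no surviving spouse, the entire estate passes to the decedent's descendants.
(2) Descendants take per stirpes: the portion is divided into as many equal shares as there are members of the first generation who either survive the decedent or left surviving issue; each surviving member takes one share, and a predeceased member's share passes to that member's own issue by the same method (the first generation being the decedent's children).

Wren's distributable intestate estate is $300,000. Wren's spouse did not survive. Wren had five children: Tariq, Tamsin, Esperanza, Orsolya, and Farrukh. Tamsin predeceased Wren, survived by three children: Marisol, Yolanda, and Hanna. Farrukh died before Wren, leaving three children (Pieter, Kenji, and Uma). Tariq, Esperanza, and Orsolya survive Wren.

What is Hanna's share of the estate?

The entire $300,000 passes to the descendants.
That amount ($300,000) is divided into 5 shares of $60,000: Tariq, Esperanza, and Orsolya each take $60,000; Tamsin's $60,000 share passes to Tamsin's issue; Farrukh's $60,000 share passes to Farrukh's issue.
Tamsin's share ($60,000) is divided into 3 shares of $20,000: Marisol, Yolanda, and Hanna each take $20,000.
Farrukh's share ($60,000) is divided into 3 shares of $20,000: Pieter, Kenji, and Uma each take $20,000.

Hanna receives $20,000.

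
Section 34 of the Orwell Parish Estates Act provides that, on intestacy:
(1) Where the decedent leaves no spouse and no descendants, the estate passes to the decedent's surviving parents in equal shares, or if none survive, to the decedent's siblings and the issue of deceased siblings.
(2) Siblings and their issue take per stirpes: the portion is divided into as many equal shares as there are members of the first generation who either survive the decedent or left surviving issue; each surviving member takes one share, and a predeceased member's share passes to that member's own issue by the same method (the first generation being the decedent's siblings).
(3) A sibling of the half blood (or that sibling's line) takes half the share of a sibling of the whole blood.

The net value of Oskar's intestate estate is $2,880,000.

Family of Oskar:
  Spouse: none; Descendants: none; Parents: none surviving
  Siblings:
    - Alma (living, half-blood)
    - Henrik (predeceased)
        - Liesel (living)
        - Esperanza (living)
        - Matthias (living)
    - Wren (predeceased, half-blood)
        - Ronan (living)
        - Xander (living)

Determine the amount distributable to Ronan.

Ronan receives $360,000.

The entire $2,880,000 passes to the siblings and their issue.
Counting each half-blood sibling's line as half a unit, there are 2 units in $2,880,000, so one unit is $1,440,000. Whole-blood lines (Henrik) take $1,440,000 each; half-blood lines (Alma and Wren) take $720,000 each.
Henrik's share ($1,440,000) is divided into 3 shares of $480,000: Liesel, Esperanza, and Matthias each take $480,000.
Wren's share ($720,000) is divided into 2 shares of $360,000: Ronan and Xander each take $360,000.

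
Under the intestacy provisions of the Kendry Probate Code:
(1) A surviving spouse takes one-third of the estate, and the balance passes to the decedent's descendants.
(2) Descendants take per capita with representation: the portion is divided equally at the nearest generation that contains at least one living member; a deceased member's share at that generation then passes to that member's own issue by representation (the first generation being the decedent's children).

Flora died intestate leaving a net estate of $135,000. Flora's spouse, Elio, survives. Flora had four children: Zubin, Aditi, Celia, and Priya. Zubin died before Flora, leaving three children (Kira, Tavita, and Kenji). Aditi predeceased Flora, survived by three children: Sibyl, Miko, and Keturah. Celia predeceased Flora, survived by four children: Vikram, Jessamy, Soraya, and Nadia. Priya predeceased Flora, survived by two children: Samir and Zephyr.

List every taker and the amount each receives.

Elio takes one-third of $135,000 = $45,000. The remaining $90,000 passes to the descendants.
No child survives, so the initial division is made at the grandchildren's generation.
The descendants' portion ($90,000) is divided into 12 shares of $7,500: Kira, Tavita, Kenji, Sibyl, Miko, Keturah, Vikram, Jessamy, Soraya, Nadia, Samir, and Zephyr each take $7,500.

Elio: $45,000; Kira: $7,500; Tavita: $7,500; Kenji: $7,500; Sibyl: $7,500; Miko: $7,500; Keturah: $7,500; Vikram: $7,500; Jessamy: $7,500; Soraya: $7,500; Nadia: $7,500; Samir: $7,500; Zephyr: $7,500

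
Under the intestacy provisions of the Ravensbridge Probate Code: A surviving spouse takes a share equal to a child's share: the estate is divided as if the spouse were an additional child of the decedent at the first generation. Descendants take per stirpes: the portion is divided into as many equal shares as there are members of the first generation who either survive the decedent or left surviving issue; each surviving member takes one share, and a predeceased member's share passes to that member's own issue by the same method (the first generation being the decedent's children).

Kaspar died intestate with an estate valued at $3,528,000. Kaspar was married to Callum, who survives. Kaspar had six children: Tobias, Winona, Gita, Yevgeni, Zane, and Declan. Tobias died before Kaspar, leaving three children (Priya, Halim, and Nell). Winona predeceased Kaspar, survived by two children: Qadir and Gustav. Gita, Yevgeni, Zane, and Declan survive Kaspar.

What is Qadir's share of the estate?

The spouse counts as an additional share at the children's level, so there are 7 primary shares of $504,000. Callum takes one such share ($504,000).
The children's combined portion ($3,024,000) is divided into 6 shares of $504,000: Gita, Yevgeni, Zane, and Declan each take $504,000; Tobias's $504,000 share passes to Tobias's issue; Winona's $504,000 share passes to Winona's issue.
Tobias's share ($504,000) is divided into 3 shares of $168,000: Priya, Halim, and Nell each take $168,000.
Winona's share ($504,000) is divided into 2 shares of $252,000: Qadir and Gustav each take $252,000.

Qadir receives $252,000.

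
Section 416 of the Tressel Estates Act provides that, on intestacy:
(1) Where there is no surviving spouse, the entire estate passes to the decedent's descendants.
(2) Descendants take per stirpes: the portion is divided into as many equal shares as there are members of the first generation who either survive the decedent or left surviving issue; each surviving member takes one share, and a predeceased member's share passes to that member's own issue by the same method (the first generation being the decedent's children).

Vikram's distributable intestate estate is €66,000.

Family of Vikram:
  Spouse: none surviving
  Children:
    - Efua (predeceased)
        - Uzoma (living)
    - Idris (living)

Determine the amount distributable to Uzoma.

The entire €66,000 passes to the descendants.
That amount (€66,000) is divided into 2 shares of €33,000: Idris takes €33,000; Efua's €33,000 share passes to Efua's issue.
Efua's share (€33,000) passes entirely to Uzoma.

Uzoma receives €33,000.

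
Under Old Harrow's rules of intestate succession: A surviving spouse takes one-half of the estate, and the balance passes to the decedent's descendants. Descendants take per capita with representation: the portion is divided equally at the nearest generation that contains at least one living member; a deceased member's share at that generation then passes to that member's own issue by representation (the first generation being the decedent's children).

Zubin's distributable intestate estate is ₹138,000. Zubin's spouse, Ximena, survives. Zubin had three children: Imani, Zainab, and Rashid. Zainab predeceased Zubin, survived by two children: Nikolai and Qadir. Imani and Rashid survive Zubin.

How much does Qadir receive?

Ximena takes one-half of ₹138,000 = ₹69,000. The remaining ₹69,000 passes to the descendants.
The descendants' portion (₹69,000) is divided into 3 shares of ₹23,000: Imani and Rashid each take ₹23,000; Zainab's ₹23,000 share passes to Zainab's issue.
Zainab's share (₹23,000) is divided into 2 shares of ₹11,500: Nikolai and Qadir each take ₹11,500.

Qadir receives ₹11,500.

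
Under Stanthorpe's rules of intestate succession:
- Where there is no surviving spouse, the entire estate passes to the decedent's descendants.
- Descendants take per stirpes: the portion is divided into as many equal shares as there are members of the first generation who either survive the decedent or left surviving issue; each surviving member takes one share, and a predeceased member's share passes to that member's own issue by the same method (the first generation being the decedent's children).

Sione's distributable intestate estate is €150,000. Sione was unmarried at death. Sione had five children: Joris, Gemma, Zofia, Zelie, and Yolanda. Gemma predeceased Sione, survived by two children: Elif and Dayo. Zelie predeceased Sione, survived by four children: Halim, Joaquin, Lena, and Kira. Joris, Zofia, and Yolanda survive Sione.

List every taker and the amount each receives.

The entire €150,000 passes to the descendants.
That amount (€150,000) is divided into 5 shares of €30,000: Joris, Zofia, and Yolanda each take €30,000; Gemma's €30,000 share passes to Gemma's issue; Zelie's €30,000 share passes to Zelie's issue.
Gemma's share (€30,000) is divided into 2 shares of €15,000: Elif and Dayo each take €15,000.
Zelie's share (€30,000) is divided into 4 shares of €7,500: Halim, Joaquin, Lena, and Kira each take €7,500.

Joris: €30,000; Elif: €15,000; Dayo: €15,000; Zofia: €30,000; Halim: €7,500; Joaquin: €7,500; Lena: €7,500; Kira: €7,500; Yolanda: €30,000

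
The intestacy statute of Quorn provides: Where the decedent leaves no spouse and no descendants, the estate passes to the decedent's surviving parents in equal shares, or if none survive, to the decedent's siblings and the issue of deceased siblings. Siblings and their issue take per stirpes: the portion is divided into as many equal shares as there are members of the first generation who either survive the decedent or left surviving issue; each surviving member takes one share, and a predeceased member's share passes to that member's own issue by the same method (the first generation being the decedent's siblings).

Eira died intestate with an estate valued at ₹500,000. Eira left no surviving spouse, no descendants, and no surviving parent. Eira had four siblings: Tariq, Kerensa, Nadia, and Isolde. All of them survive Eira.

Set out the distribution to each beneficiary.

Tariq: ₹125,000; Kerensa: ₹125,000; Nadia: ₹125,000; Isolde: ₹125,000

The entire ₹500,000 passes to the siblings and their issue.
That amount (₹500,000) is divided into 4 shares of ₹125,000: Tariq, Kerensa, Nadia, and Isolde each take ₹125,000.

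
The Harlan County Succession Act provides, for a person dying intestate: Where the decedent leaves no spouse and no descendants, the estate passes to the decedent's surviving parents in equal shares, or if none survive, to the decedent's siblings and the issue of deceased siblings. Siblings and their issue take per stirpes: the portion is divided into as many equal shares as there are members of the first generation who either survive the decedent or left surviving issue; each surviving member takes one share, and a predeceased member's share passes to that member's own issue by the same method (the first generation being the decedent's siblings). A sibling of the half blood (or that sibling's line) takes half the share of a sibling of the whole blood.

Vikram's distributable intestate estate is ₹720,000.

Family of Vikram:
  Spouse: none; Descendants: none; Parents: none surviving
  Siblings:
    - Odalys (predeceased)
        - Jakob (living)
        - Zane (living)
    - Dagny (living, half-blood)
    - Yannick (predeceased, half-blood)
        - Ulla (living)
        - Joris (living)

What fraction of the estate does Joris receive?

The entire ₹720,000 passes to the siblings and their issue.
Counting each half-blood sibling's line as half a unit, there are 2 units in ₹720,000, so one unit is ₹360,000. Whole-blood lines (Odalys) take ₹360,000 each; half-blood lines (Dagny and Yannick) take ₹180,000 each.
Odalys's share (₹360,000) is divided into 2 shares of ₹180,000: Jakob and Zane each take ₹180,000.
Yannick's share (₹180,000) is divided into 2 shares of ₹90,000: Ulla and Joris each take ₹90,000.

Joris receives 1/8 of the estate.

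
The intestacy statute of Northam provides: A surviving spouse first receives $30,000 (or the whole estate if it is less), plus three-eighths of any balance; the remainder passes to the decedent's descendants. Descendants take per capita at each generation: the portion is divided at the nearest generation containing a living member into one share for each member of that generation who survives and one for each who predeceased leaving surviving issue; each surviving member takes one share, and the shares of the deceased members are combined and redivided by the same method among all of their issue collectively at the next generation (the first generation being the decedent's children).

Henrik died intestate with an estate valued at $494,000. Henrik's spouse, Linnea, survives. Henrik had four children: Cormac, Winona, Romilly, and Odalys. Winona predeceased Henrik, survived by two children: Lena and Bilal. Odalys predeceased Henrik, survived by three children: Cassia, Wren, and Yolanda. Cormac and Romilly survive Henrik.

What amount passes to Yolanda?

Linnea first takes $30,000, leaving a balance of $464,000. Linnea then takes three-eighths of the balance ($174,000), for a total of $204,000. The remaining $290,000 passes to the descendants.
The descendants' portion ($290,000) is divided at the children's generation into 4 shares of $72,500. Cormac and Romilly each take $72,500. The 2 shares of the deceased (Winona and Odalys) are combined into a pool of $145,000.
That pool ($145,000) is divided at the grandchildren's generation equally among Lena, Bilal, Cassia, Wren, and Yolanda: $29,000 each.

Yolanda receives $29,000.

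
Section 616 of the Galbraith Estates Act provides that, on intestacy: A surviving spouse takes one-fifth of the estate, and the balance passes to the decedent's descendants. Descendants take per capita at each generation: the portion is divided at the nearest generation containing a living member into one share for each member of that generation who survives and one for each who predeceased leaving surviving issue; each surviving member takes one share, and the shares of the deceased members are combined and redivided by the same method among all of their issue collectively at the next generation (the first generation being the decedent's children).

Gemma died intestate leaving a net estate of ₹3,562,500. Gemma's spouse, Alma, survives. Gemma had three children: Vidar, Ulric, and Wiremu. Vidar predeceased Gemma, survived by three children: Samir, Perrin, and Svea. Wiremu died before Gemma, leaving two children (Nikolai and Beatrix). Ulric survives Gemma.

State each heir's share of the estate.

Alma takes one-fifth of ₹3,562,500 = ₹712,500. The remaining ₹2,850,000 passes to the descendants.
The descendants' portion (₹2,850,000) is divided at the children's generation into 3 shares of ₹950,000. Ulric takes ₹950,000. The 2 shares of the deceased (Vidar and Wiremu) are combined into a pool of ₹1,900,000.
That pool (₹1,900,000) is divided at the grandchildren's generation equally among Samir, Perrin, Svea, Nikolai, and Beatrix: ₹380,000 each.

Alma: ₹712,500; Samir: ₹380,000; Perrin: ₹380,000; Svea: ₹380,000; Ulric: ₹950,000; Nikolai: ₹380,000; Beatrix: ₹380,000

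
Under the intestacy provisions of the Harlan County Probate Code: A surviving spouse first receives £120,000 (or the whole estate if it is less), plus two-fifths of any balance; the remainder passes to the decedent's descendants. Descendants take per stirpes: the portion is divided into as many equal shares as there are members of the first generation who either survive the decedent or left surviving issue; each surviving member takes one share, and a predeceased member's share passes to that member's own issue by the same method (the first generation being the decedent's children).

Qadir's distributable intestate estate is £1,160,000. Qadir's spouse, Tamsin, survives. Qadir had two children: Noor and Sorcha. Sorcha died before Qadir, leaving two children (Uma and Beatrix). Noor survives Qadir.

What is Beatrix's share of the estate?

Tamsin first takes £120,000, leaving a balance of £1,040,000. Tamsin then takes two-fifths of the balance (£416,000), for a total of £536,000. The remaining £624,000 passes to the descendants.
The descendants' portion (£624,000) is divided into 2 shares of £312,000: Noor takes £312,000; Sorcha's £312,000 share passes to Sorcha's issue.
Sorcha's share (£312,000) is divided into 2 shares of £156,000: Uma and Beatrix each take £156,000.

Beatrix receives £156,000.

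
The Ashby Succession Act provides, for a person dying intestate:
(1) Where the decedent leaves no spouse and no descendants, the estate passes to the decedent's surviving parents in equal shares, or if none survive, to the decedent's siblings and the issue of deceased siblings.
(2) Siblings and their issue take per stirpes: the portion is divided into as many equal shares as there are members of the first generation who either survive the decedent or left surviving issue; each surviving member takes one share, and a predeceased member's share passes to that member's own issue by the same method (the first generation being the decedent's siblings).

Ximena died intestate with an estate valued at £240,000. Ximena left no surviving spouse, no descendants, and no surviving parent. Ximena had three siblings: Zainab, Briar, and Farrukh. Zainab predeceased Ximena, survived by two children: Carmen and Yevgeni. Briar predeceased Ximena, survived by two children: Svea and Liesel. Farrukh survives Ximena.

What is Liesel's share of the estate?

The entire £240,000 passes to the siblings and their issue.
That amount (£240,000) is divided into 3 shares of £80,000: Farrukh takes £80,000; Zainab's £80,000 share passes to Zainab's issue; Briar's £80,000 share passes to Briar's issue.
Zainab's share (£80,000) is divided into 2 shares of £40,000: Carmen and Yevgeni each take £40,000.
Briar's share (£80,000) is divided into 2 shares of £40,000: Svea and Liesel each take £40,000.

Liesel receives £40,000.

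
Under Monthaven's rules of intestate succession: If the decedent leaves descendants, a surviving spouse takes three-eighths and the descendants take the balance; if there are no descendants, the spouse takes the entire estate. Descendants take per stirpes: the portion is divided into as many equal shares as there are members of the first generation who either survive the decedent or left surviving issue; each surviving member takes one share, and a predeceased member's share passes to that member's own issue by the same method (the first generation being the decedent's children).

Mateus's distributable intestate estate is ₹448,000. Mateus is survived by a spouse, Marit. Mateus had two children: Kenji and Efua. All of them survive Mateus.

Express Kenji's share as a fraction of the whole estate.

Marit takes three-eighths of ₹448,000 = ₹168,000. The remaining ₹280,000 passes to the descendants.
The descendants' portion (₹280,000) is divided into 2 shares of ₹140,000: Kenji and Efua each take ₹140,000.

Kenji receives 5/16 of the estate.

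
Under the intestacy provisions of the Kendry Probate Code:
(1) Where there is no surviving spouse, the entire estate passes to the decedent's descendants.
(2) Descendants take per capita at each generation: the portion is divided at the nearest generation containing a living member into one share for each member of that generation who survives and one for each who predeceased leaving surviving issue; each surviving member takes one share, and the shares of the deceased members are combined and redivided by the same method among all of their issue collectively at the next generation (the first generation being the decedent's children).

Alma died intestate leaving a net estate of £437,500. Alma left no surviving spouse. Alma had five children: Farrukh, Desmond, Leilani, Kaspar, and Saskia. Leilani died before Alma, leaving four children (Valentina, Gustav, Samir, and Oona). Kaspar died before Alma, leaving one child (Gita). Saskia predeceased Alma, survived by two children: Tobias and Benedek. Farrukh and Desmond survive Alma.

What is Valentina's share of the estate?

The entire £437,500 passes to the descendants.
That amount (£437,500) is divided at the children's generation into 5 shares of £87,500. Farrukh and Desmond each take £87,500. The 3 shares of the deceased (Leilani, Kaspar, and Saskia) are combined into a pool of £262,500.
That pool (£262,500) is divided at the grandchildren's generation equally among Valentina, Gustav, Samir, Oona, Gita, Tobias, and Benedek: £37,500 each.

Valentina receives £37,500.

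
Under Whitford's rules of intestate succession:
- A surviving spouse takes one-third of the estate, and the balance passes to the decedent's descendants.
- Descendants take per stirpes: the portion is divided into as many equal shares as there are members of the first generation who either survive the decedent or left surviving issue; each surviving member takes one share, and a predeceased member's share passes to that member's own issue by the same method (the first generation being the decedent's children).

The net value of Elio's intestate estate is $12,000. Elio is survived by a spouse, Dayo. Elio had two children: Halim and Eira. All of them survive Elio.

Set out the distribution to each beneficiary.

Dayo takes one-third of $12,000 = $4,000. The remaining $8,000 passes to the descendants.
The descendants' portion ($8,000) is divided into 2 shares of $4,000: Halim and Eira each take $4,000.

Dayo: $4,000; Halim: $4,000; Eira: $4,000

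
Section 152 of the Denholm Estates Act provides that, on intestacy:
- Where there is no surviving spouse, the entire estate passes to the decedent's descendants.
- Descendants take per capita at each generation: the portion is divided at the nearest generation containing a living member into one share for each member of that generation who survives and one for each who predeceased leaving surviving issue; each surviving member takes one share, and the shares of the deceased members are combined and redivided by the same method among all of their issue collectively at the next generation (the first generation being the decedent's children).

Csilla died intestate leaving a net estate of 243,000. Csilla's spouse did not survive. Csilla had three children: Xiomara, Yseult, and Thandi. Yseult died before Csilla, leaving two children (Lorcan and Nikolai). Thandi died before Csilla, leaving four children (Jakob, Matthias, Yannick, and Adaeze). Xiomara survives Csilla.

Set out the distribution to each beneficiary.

The entire 243,000 passes to the descendants.
That amount (243,000) is divided at the children's generation into 3 shares of 81,000. Xiomara takes 81,000. The 2 shares of the deceased (Yseult and Thandi) are combined into a pool of 162,000.
That pool (162,000) is divided at the grandchildren's generation equally among Lorcan, Nikolai, Jakob, Matthias, Yannick, and Adaeze: 27,000 each.

Xiomara: 81,000; Lorcan: 27,000; Nikolai: 27,000; Jakob: 27,000; Matthias: 27,000; Yannick: 27,000; Adaeze: 27,000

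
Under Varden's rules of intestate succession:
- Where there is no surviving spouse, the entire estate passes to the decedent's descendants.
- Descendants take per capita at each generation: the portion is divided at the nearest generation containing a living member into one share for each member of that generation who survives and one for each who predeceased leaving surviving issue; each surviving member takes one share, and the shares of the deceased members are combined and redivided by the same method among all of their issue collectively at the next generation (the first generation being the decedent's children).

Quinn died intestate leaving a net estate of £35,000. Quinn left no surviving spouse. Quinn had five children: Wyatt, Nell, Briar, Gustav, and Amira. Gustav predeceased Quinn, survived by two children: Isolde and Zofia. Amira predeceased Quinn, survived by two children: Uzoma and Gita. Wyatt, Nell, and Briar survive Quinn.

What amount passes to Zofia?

Zofia receives £3,500.

The entire £35,000 passes to the descendants.
That amount (£35,000) is divided at the children's generation into 5 shares of £7,000. Wyatt, Nell, and Briar each take £7,000. The 2 shares of the deceased (Gustav and Amira) are combined into a pool of £14,000.
That pool (£14,000) is divided at the grandchildren's generation equally among Isolde, Zofia, Uzoma, and Gita: £3,500 each.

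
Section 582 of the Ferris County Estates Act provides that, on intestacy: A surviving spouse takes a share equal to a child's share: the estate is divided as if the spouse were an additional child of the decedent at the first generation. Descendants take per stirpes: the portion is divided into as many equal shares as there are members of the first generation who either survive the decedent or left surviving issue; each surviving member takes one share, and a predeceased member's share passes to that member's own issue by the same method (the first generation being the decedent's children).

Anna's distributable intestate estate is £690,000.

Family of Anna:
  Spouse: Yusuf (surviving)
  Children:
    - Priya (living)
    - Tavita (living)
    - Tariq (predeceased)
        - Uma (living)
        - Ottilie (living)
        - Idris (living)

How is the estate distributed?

Yusuf: £172,500; Priya: £172,500; Tavita: £172,500; Uma: £57,500; Ottilie: £57,500; Idris: £57,500

The spouse counts as an additional share at the children's level, so there are 4 primary shares of £172,500. Yusuf takes one such share (£172,500).
The children's combined portion (£517,500) is divided into 3 shares of £172,500: Priya and Tavita each take £172,500; Tariq's £172,500 share passes to Tariq's issue.
Tariq's share (£172,500) is divided into 3 shares of £57,500: Uma, Ottilie, and Idris each take £57,500.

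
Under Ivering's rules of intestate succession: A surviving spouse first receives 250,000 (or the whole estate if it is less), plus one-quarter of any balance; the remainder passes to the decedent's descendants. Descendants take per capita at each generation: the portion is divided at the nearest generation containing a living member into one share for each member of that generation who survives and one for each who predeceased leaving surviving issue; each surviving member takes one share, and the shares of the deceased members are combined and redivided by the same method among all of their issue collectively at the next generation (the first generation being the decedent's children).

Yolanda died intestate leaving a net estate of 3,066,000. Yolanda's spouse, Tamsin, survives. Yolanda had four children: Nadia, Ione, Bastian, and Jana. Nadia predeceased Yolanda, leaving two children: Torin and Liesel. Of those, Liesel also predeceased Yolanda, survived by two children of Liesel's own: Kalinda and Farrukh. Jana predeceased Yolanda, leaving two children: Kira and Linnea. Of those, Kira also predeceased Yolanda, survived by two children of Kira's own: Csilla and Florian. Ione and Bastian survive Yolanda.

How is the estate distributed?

Tamsin: 954,000; Torin: 264,000; Kalinda: 132,000; Farrukh: 132,000; Ione: 528,000; Bastian: 528,000; Csilla: 132,000; Florian: 132,000; Linnea: 264,000

Tamsin first takes 250,000, leaving a balance of 2,816,000. Tamsin then takes one-quarter of the balance (704,000), for a total of 954,000. The remaining 2,112,000 passes to the descendants.
The descendants' portion (2,112,000) is divided at the children's generation into 4 shares of 528,000. Ione and Bastian each take 528,000. The 2 shares of the deceased (Nadia and Jana) are combined into a pool of 1,056,000.
That pool (1,056,000) is divided at the grandchildren's generation into 4 shares of 264,000. Torin and Linnea each take 264,000. The 2 shares of the deceased (Liesel and Kira) are combined into a pool of 528,000.
That pool (528,000) is divided at the great-grandchildren's generation equally among Kalinda, Farrukh, Csilla, and Florian: 132,000 each.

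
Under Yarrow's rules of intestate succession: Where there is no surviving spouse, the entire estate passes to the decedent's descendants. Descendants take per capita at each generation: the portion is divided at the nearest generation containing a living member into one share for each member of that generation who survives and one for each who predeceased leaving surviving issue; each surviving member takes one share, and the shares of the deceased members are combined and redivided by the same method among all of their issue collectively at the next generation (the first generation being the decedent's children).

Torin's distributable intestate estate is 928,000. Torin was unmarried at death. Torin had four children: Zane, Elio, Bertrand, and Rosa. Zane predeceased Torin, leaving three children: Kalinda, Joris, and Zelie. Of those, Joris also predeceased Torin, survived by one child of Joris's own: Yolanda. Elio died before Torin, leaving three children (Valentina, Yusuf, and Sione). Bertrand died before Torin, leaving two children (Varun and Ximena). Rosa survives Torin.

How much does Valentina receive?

Valentina receives 87,000.

The entire 928,000 passes to the descendants.
That amount (928,000) is divided at the children's generation into 4 shares of 232,000. Rosa takes 232,000. The 3 shares of the deceased (Zane, Elio, and Bertrand) are combined into a pool of 696,000.
That pool (696,000) is divided at the grandchildren's generation into 8 shares of 87,000. Kalinda, Zelie, Valentina, Yusuf, Sione, Varun, and Ximena each take 87,000. The remaining share for the deceased Joris (87,000) is carried to the next generation.
That pool (87,000) passes entirely to Yolanda, the sole taker at the great-grandchildren's generation.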